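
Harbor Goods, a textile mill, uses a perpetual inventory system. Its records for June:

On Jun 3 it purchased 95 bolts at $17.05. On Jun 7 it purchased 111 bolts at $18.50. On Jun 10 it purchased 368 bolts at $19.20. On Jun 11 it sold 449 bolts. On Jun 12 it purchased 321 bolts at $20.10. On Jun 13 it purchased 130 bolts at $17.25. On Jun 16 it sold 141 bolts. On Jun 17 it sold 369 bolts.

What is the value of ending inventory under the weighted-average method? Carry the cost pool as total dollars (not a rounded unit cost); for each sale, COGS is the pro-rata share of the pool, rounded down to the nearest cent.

After Jun 3: 95 on hand, pool $1,619.75 (≈ $17.0500 each)
After Jun 7: 206 on hand, pool $3,673.25 (≈ $17.8313 each)
After Jun 10: 574 on hand, pool $10,738.85 (≈ $18.7088 each)
Jun 11, sell 449: 449/574 × $10,738.85 → $8,400.25
After Jun 12: 446 on hand, pool $8,790.70 (≈ $19.7101 each)
After Jun 13: 576 on hand, pool $11,033.20 (≈ $19.1549 each)
Jun 16, sell 141: 141/576 × $11,033.20 → $2,700.83
Jun 17, sell 369: 369/435 × $8,332.37 → $7,068.14
Total COGS = $8,400.25 + $2,700.83 + $7,068.14 = $18,169.22
Ending inventory (cost pool remaining) = $1,264.23

Ending inventory = $1,264.23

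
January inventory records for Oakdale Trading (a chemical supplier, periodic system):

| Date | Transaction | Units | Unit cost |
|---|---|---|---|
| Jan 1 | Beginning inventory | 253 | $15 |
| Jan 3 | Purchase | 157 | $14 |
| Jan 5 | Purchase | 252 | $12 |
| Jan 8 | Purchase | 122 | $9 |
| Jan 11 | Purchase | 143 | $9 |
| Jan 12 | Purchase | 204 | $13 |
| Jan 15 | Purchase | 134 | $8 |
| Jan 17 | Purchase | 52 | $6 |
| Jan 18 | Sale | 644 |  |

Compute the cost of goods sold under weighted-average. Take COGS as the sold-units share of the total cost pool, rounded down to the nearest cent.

COGS = $7,549.02

Jan 18, sell 644: 644/1317 × $15,438.00 → $7,549.02
Ending inventory (cost pool remaining) = $7,888.98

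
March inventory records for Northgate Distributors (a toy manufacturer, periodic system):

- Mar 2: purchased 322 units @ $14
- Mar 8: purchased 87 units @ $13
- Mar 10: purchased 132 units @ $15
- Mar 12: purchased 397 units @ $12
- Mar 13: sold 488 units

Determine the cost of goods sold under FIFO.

Mar 13, 488 sold [FIFO — oldest first]: 322 @ $14 + 87 @ $13 + 79 @ $15 = $6,824
Ending inventory: 53 @ $15 + 397 @ $12 = $5,559

COGS = $6,824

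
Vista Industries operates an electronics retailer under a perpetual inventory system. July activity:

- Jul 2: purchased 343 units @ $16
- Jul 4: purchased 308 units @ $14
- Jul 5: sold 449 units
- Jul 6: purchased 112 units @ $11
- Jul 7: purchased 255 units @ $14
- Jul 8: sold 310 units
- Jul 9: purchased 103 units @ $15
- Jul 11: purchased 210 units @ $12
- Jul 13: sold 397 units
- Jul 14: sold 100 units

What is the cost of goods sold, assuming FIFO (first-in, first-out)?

COGS = $17,767

Jul 5, 449 sold [FIFO — oldest first]: 343 @ $16 + 106 @ $14 = $6,972
Jul 8, 310 sold [FIFO — oldest first]: 202 @ $14 + 108 @ $11 = $4,016
Jul 13, 397 sold [FIFO — oldest first]: 4 @ $11 + 255 @ $14 + 103 @ $15 + 35 @ $12 = $5,579
Jul 14, 100 sold [FIFO — oldest first]: 100 @ $12 = $1,200
Total COGS = $6,972 + $4,016 + $5,579 + $1,200 = $17,767
Ending inventory: 75 @ $12 = $900
Check: goods available $18,667 = COGS $17,767 + ending $900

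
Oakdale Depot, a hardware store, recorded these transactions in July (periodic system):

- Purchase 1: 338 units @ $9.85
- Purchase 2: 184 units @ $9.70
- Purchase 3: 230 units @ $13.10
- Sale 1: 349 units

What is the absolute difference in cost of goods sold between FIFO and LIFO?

FIFO COGS: 338 @ $9.85 + 11 @ $9.70 = $3,436.00
LIFO COGS: 230 @ $13.10 + 119 @ $9.70 = $4,167.30
Difference = |$3,436.00 − $4,167.30| = $731.30

$731.30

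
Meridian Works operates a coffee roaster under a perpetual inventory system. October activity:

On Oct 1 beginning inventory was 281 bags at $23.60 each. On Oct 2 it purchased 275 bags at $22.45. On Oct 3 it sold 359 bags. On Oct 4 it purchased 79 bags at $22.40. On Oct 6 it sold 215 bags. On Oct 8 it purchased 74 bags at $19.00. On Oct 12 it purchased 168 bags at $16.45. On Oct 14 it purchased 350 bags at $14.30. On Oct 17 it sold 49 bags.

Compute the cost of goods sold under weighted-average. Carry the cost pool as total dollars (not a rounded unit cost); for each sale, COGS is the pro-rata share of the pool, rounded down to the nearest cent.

After Oct 1: 281 on hand, pool $6,631.60 (≈ $23.6000 each)
After Oct 2: 556 on hand, pool $12,805.35 (≈ $23.0312 each)
Oct 3, sell 359: 359/556 × $12,805.35 → $8,268.20
After Oct 4: 276 on hand, pool $6,306.75 (≈ $22.8505 each)
Oct 6, sell 215: 215/276 × $6,306.75 → $4,912.86
After Oct 8: 135 on hand, pool $2,799.89 (≈ $20.7399 each)
After Oct 12: 303 on hand, pool $5,563.49 (≈ $18.3614 each)
After Oct 14: 653 on hand, pool $10,568.49 (≈ $16.1845 each)
Oct 17, sell 49: 49/653 × $10,568.49 → $793.04
Total COGS = $8,268.20 + $4,912.86 + $793.04 = $13,974.10
Ending inventory (cost pool remaining) = $9,775.45

COGS = $13,974.10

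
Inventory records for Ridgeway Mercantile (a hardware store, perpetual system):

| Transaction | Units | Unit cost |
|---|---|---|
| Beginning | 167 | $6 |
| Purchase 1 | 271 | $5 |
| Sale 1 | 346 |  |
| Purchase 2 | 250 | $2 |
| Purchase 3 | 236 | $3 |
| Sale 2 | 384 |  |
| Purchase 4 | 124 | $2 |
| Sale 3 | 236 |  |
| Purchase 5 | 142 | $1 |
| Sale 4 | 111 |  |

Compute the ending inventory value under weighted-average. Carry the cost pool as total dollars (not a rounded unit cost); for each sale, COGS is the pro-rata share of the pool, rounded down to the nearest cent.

After Beginning: 167 on hand, pool $1,002.00 (≈ $6.0000 each)
After Purchase 1: 438 on hand, pool $2,357.00 (≈ $5.3813 each)
Sale 1, sell 346: 346/438 × $2,357.00 → $1,861.92
After Purchase 2: 342 on hand, pool $995.08 (≈ $2.9096 each)
After Purchase 3: 578 on hand, pool $1,703.08 (≈ $2.9465 each)
Sale 2, sell 384: 384/578 × $1,703.08 → $1,131.45
After Purchase 4: 318 on hand, pool $819.63 (≈ $2.5775 each)
Sale 3, sell 236: 236/318 × $819.63 → $608.27
After Purchase 5: 224 on hand, pool $353.36 (≈ $1.5775 each)
Sale 4, sell 111: 111/224 × $353.36 → $175.10
Total COGS = $1,861.92 + $1,131.45 + $608.27 + $175.10 = $3,776.74
Ending inventory (cost pool remaining) = $178.26
Check: goods available $3,955.00 = COGS $3,776.74 + ending $178.26

Ending inventory = $178.26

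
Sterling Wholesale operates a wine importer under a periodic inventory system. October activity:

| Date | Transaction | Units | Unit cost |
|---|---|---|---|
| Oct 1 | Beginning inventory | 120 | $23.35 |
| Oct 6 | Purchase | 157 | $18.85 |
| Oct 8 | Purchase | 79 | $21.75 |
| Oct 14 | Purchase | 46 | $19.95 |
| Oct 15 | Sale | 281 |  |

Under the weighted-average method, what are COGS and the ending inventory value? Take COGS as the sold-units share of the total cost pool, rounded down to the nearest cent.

COGS = $5,869.82; ending inventory = $2,527.58

Oct 15, sell 281: 281/402 × $8,397.40 → $5,869.82
Ending inventory (cost pool remaining) = $2,527.58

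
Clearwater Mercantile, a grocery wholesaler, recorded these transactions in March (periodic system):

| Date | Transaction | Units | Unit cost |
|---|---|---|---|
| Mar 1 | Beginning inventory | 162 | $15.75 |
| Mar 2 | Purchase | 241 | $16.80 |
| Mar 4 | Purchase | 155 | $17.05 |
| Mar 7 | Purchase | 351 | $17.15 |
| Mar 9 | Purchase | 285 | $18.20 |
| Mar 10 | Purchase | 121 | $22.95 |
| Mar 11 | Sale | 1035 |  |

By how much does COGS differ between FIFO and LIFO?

FIFO COGS: 162 @ $15.75 + 241 @ $16.80 + 155 @ $17.05 + 351 @ $17.15 + 126 @ $18.20 = $17,555.90
LIFO COGS: 121 @ $22.95 + 285 @ $18.20 + 351 @ $17.15 + 155 @ $17.05 + 123 @ $16.80 = $18,692.75
Difference = |$17,555.90 − $18,692.75| = $1,136.85

$1,136.85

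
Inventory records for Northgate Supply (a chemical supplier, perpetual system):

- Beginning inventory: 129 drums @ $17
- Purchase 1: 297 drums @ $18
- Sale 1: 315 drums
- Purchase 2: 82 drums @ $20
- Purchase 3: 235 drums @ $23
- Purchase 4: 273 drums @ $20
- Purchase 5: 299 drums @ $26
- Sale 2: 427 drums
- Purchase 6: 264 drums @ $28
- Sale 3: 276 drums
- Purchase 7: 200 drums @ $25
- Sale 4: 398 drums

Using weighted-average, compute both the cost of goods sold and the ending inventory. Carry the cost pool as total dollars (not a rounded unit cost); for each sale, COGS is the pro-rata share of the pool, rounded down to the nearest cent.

COGS = $31,386.78; ending inventory = $8,823.22

After Beginning: 129 on hand, pool $2,193.00 (≈ $17.0000 each)
After Purchase 1: 426 on hand, pool $7,539.00 (≈ $17.6972 each)
Sale 1, sell 315: 315/426 × $7,539.00 → $5,574.61
After Purchase 2: 193 on hand, pool $3,604.39 (≈ $18.6756 each)
After Purchase 3: 428 on hand, pool $9,009.39 (≈ $21.0500 each)
After Purchase 4: 701 on hand, pool $14,469.39 (≈ $20.6411 each)
After Purchase 5: 1000 on hand, pool $22,243.39 (≈ $22.2434 each)
Sale 2, sell 427: 427/1000 × $22,243.39 → $9,497.92
After Purchase 6: 837 on hand, pool $20,137.47 (≈ $24.0591 each)
Sale 3, sell 276: 276/837 × $20,137.47 → $6,640.31
After Purchase 7: 761 on hand, pool $18,497.16 (≈ $24.3064 each)
Sale 4, sell 398: 398/761 × $18,497.16 → $9,673.94
Total COGS = $5,574.61 + $9,497.92 + $6,640.31 + $9,673.94 = $31,386.78
Ending inventory (cost pool remaining) = $8,823.22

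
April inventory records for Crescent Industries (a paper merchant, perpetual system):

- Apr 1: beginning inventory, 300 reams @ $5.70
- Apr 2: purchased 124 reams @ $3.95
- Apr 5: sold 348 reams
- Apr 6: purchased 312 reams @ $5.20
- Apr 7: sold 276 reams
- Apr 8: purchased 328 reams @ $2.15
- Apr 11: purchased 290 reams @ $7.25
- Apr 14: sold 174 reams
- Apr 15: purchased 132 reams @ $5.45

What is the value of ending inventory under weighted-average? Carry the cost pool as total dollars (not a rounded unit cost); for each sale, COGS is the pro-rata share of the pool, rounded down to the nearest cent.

After Apr 1: 300 on hand, pool $1,710.00 (≈ $5.7000 each)
After Apr 2: 424 on hand, pool $2,199.80 (≈ $5.1882 each)
Apr 5, sell 348: 348/424 × $2,199.80 → $1,805.49
After Apr 6: 388 on hand, pool $2,016.71 (≈ $5.1977 each)
Apr 7, sell 276: 276/388 × $2,016.71 → $1,434.56
After Apr 8: 440 on hand, pool $1,287.35 (≈ $2.9258 each)
After Apr 11: 730 on hand, pool $3,389.85 (≈ $4.6436 each)
Apr 14, sell 174: 174/730 × $3,389.85 → $807.99
After Apr 15: 688 on hand, pool $3,301.26 (≈ $4.7983 each)
Total COGS = $1,805.49 + $1,434.56 + $807.99 = $4,048.04
Ending inventory (cost pool remaining) = $3,301.26
Check: goods available $7,349.30 = COGS $4,048.04 + ending $3,301.26

Ending inventory = $3,301.26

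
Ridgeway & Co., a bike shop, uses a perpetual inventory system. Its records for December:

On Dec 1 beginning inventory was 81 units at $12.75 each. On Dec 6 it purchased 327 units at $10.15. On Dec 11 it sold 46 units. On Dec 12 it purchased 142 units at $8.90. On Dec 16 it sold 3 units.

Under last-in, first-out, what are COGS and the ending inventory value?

Dec 11, 46 sold [LIFO — newest first]: 46 @ $10.15 = $466.90
Dec 16, 3 sold [LIFO — newest first]: 3 @ $8.90 = $26.70
Total COGS = $466.90 + $26.70 = $493.60
Ending inventory: 81 @ $12.75 + 281 @ $10.15 + 139 @ $8.90 = $5,122.00

COGS = $493.60; ending inventory = $5,122.00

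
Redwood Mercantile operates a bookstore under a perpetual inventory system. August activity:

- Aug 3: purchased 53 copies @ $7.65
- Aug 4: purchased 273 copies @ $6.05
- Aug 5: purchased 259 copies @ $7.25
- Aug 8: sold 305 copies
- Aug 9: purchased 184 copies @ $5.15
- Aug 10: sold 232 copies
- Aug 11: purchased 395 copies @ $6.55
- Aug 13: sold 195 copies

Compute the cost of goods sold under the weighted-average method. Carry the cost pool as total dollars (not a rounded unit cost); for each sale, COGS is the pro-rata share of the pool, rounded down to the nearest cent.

After Aug 3: 53 on hand, pool $405.45 (≈ $7.6500 each)
After Aug 4: 326 on hand, pool $2,057.10 (≈ $6.3101 each)
After Aug 5: 585 on hand, pool $3,934.85 (≈ $6.7262 each)
Aug 8, sell 305: 305/585 × $3,934.85 → $2,051.50
After Aug 9: 464 on hand, pool $2,830.95 (≈ $6.1012 each)
Aug 10, sell 232: 232/464 × $2,830.95 → $1,415.47
After Aug 11: 627 on hand, pool $4,002.73 (≈ $6.3839 each)
Aug 13, sell 195: 195/627 × $4,002.73 → $1,244.86
Total COGS = $2,051.50 + $1,415.47 + $1,244.86 = $4,711.83
Ending inventory (cost pool remaining) = $2,757.87

COGS = $4,711.83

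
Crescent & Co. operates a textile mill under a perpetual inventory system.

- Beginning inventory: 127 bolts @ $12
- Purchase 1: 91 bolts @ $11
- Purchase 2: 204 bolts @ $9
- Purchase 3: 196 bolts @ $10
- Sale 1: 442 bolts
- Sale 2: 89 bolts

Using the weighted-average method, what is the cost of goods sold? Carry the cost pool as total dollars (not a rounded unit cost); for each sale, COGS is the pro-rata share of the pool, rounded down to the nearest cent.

COGS = $5,431.14

After Beginning: 127 on hand, pool $1,524.00 (≈ $12.0000 each)
After Purchase 1: 218 on hand, pool $2,525.00 (≈ $11.5826 each)
After Purchase 2: 422 on hand, pool $4,361.00 (≈ $10.3341 each)
After Purchase 3: 618 on hand, pool $6,321.00 (≈ $10.2282 each)
Sale 1, sell 442: 442/618 × $6,321.00 → $4,520.84
Sale 2, sell 89: 89/176 × $1,800.16 → $910.30
Total COGS = $4,520.84 + $910.30 = $5,431.14
Ending inventory (cost pool remaining) = $889.86
Check: goods available $6,321.00 = COGS $5,431.14 + ending $889.86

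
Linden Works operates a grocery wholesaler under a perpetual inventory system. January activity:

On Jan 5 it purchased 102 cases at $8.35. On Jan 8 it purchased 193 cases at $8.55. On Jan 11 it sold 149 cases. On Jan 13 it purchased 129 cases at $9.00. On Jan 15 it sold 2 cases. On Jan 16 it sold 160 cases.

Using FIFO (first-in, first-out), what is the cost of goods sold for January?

COGS = $2,645.85

Jan 11, 149 sold [FIFO — oldest first]: 102 @ $8.35 + 47 @ $8.55 = $1,253.55
Jan 15, 2 sold [FIFO — oldest first]: 2 @ $8.55 = $17.10
Jan 16, 160 sold [FIFO — oldest first]: 144 @ $8.55 + 16 @ $9.00 = $1,375.20
Total COGS = $1,253.55 + $17.10 + $1,375.20 = $2,645.85
Ending inventory: 113 @ $9.00 = $1,017.00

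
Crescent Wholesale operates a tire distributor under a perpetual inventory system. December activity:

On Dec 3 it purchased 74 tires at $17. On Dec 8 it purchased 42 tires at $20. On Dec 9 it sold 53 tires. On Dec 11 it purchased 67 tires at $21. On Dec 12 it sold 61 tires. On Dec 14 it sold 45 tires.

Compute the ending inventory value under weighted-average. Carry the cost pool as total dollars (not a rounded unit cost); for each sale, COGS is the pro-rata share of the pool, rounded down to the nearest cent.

After Dec 3: 74 on hand, pool $1,258.00 (≈ $17.0000 each)
After Dec 8: 116 on hand, pool $2,098.00 (≈ $18.0862 each)
Dec 9, sell 53: 53/116 × $2,098.00 → $958.56
After Dec 11: 130 on hand, pool $2,546.44 (≈ $19.5880 each)
Dec 12, sell 61: 61/130 × $2,546.44 → $1,194.86
Dec 14, sell 45: 45/69 × $1,351.58 → $881.46
Total COGS = $958.56 + $1,194.86 + $881.46 = $3,034.88
Ending inventory (cost pool remaining) = $470.12

Ending inventory = $470.12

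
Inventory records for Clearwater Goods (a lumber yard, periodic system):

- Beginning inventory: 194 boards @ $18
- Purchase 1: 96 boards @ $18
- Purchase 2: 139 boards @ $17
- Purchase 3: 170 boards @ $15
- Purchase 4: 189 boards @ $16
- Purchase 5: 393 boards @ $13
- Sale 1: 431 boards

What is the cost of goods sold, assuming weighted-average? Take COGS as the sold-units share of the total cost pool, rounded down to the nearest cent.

COGS = $6,666.08

Sale 1, sell 431: 431/1181 × $18,266.00 → $6,666.08
Ending inventory (cost pool remaining) = $11,599.92
Check: goods available $18,266.00 = COGS $6,666.08 + ending $11,599.92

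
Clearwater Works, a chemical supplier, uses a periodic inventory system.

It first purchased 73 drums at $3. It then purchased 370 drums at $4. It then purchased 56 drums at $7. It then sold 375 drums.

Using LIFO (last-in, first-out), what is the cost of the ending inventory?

Ending inventory = $423

Sale 1 (375) [LIFO — newest first]: 56 @ $7 + 319 @ $4 = $1,668
Ending inventory: 73 @ $3 + 51 @ $4 = $423
Check: goods available $2,091 = COGS $1,668 + ending $423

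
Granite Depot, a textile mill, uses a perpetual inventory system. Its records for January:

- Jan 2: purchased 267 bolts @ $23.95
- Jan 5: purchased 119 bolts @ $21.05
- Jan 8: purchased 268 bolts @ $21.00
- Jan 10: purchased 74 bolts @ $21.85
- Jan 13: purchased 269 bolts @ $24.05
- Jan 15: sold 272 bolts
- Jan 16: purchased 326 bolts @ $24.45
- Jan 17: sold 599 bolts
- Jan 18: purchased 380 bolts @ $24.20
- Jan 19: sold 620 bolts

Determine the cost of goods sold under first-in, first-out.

COGS = $34,650.25

Jan 15, 272 sold [FIFO — oldest first]: 267 @ $23.95 + 5 @ $21.05 = $6,499.90
Jan 17, 599 sold [FIFO — oldest first]: 114 @ $21.05 + 268 @ $21.00 + 74 @ $21.85 + 143 @ $24.05 = $13,083.75
Jan 19, 620 sold [FIFO — oldest first]: 126 @ $24.05 + 326 @ $24.45 + 168 @ $24.20 = $15,066.60
Total COGS = $6,499.90 + $13,083.75 + $15,066.60 = $34,650.25
Ending inventory: 212 @ $24.20 = $5,130.40
Check: goods available $39,780.65 = COGS $34,650.25 + ending $5,130.40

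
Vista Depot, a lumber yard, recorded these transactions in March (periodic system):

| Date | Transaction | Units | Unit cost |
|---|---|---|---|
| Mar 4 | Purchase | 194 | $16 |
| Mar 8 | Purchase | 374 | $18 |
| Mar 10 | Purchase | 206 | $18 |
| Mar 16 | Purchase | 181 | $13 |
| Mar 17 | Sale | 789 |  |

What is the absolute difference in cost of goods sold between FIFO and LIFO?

FIFO COGS: 194 @ $16 + 374 @ $18 + 206 @ $18 + 15 @ $13 = $13,739
LIFO COGS: 181 @ $13 + 206 @ $18 + 374 @ $18 + 28 @ $16 = $13,241
Difference = |$13,739 − $13,241| = $498

$498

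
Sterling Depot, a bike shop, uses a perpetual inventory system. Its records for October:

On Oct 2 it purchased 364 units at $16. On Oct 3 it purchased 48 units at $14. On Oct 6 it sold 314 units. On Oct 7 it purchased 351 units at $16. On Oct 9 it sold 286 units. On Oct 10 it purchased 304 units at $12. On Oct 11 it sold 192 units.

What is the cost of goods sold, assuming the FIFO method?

COGS = $12,460

Oct 6, 314 sold [FIFO — oldest first]: 314 @ $16 = $5,024
Oct 9, 286 sold [FIFO — oldest first]: 50 @ $16 + 48 @ $14 + 188 @ $16 = $4,480
Oct 11, 192 sold [FIFO — oldest first]: 163 @ $16 + 29 @ $12 = $2,956
Total COGS = $5,024 + $4,480 + $2,956 = $12,460
Ending inventory: 275 @ $12 = $3,300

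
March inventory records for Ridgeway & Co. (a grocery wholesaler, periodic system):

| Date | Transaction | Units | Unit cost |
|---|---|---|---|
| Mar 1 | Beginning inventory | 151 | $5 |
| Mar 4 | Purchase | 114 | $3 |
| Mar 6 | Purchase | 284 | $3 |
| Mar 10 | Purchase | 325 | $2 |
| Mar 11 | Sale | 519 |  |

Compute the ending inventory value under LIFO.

Ending inventory = $1,367

Mar 11, 519 sold [LIFO — newest first]: 325 @ $2 + 194 @ $3 = $1,232
Ending inventory: 151 @ $5 + 114 @ $3 + 90 @ $3 = $1,367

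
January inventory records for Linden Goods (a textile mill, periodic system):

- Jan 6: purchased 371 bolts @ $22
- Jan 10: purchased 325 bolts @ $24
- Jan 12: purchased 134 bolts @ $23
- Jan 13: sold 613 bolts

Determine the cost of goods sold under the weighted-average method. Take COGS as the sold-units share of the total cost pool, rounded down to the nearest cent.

Jan 13, sell 613: 613/830 × $19,044.00 → $14,065.02
Ending inventory (cost pool remaining) = $4,978.98

COGS = $14,065.02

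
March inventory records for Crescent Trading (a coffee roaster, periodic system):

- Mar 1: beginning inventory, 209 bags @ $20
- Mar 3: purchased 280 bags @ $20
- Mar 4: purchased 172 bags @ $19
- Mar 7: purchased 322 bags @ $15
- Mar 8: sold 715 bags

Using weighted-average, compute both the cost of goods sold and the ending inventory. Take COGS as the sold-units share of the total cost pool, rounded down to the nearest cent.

Mar 8, sell 715: 715/983 × $17,878.00 → $13,003.83
Ending inventory (cost pool remaining) = $4,874.17
Check: goods available $17,878.00 = COGS $13,003.83 + ending $4,874.17

COGS = $13,003.83; ending inventory = $4,874.17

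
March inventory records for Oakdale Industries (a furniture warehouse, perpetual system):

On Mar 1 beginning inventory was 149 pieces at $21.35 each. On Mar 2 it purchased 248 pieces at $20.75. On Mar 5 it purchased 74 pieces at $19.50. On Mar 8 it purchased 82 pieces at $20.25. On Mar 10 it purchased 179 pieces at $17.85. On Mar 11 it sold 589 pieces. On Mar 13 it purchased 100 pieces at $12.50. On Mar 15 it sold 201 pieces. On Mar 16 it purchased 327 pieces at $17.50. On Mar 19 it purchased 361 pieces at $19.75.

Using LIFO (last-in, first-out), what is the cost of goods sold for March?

COGS = $14,979.10

Mar 11, 589 sold [LIFO — newest first]: 179 @ $17.85 + 82 @ $20.25 + 74 @ $19.50 + 248 @ $20.75 + 6 @ $21.35 = $11,572.75
Mar 15, 201 sold [LIFO — newest first]: 100 @ $12.50 + 101 @ $21.35 = $3,406.35
Total COGS = $11,572.75 + $3,406.35 = $14,979.10
Ending inventory: 42 @ $21.35 + 327 @ $17.50 + 361 @ $19.75 = $13,748.95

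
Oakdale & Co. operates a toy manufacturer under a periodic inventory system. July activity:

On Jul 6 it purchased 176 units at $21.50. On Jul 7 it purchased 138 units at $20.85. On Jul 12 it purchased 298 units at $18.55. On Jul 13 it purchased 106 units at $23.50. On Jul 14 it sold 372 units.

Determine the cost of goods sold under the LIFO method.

COGS = $7,425.30

Jul 14, 372 sold [LIFO — newest first]: 106 @ $23.50 + 266 @ $18.55 = $7,425.30
Ending inventory: 176 @ $21.50 + 138 @ $20.85 + 32 @ $18.55 = $7,254.90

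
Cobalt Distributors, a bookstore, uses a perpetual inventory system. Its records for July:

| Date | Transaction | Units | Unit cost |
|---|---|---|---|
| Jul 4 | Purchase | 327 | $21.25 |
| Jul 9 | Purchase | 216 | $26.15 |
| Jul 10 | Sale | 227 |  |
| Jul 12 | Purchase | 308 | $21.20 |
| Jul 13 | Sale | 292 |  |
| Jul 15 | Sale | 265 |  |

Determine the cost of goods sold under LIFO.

Jul 10, 227 sold [LIFO — newest first]: 216 @ $26.15 + 11 @ $21.25 = $5,882.15
Jul 13, 292 sold [LIFO — newest first]: 292 @ $21.20 = $6,190.40
Jul 15, 265 sold [LIFO — newest first]: 16 @ $21.20 + 249 @ $21.25 = $5,630.45
Total COGS = $5,882.15 + $6,190.40 + $5,630.45 = $17,703.00
Ending inventory: 67 @ $21.25 = $1,423.75

COGS = $17,703.00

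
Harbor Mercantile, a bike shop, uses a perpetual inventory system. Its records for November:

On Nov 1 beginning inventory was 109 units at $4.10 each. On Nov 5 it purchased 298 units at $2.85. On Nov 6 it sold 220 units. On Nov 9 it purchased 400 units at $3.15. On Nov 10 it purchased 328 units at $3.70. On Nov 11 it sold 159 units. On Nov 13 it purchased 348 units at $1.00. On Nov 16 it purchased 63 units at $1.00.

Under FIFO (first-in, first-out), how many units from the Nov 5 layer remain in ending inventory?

Nov 6, 220 sold [FIFO — oldest first]: 109 @ $4.10 + 111 @ $2.85 = $763.25
Nov 11, 159 sold [FIFO — oldest first]: 159 @ $2.85 = $453.15
Total COGS = $763.25 + $453.15 = $1,216.40
Ending inventory: 28 @ $2.85 + 400 @ $3.15 + 328 @ $3.70 + 348 @ $1.00 + 63 @ $1.00 = $2,964.40

28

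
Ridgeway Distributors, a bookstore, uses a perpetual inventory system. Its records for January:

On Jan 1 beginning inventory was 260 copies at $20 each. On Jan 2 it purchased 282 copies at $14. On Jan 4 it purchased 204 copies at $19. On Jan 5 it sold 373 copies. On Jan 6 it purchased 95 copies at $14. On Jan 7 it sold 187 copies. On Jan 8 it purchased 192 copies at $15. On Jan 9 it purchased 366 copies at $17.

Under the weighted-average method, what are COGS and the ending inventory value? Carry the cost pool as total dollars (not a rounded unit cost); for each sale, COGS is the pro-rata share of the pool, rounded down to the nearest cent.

After Jan 1: 260 on hand, pool $5,200.00 (≈ $20.0000 each)
After Jan 2: 542 on hand, pool $9,148.00 (≈ $16.8782 each)
After Jan 4: 746 on hand, pool $13,024.00 (≈ $17.4584 each)
Jan 5, sell 373: 373/746 × $13,024.00 → $6,512.00
After Jan 6: 468 on hand, pool $7,842.00 (≈ $16.7564 each)
Jan 7, sell 187: 187/468 × $7,842.00 → $3,133.44
After Jan 8: 473 on hand, pool $7,588.56 (≈ $16.0435 each)
After Jan 9: 839 on hand, pool $13,810.56 (≈ $16.4607 each)
Total COGS = $6,512.00 + $3,133.44 = $9,645.44
Ending inventory (cost pool remaining) = $13,810.56
Check: goods available $23,456.00 = COGS $9,645.44 + ending $13,810.56

COGS = $9,645.44; ending inventory = $13,810.56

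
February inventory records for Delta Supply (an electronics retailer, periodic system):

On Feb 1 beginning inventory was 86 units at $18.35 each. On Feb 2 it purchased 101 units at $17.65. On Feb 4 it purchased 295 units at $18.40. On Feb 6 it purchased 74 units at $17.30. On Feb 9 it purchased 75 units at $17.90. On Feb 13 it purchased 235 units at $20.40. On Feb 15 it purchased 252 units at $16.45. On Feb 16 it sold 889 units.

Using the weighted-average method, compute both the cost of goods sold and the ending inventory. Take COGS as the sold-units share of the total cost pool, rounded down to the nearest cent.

COGS = $16,182.38; ending inventory = $4,168.47

Feb 16, sell 889: 889/1118 × $20,350.85 → $16,182.38
Ending inventory (cost pool remaining) = $4,168.47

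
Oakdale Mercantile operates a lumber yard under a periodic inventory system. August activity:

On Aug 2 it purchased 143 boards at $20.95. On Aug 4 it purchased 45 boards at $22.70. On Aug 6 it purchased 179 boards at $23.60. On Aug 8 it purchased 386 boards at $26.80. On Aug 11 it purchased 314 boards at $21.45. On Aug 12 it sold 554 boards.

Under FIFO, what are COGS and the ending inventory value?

Aug 12, 554 sold [FIFO — oldest first]: 143 @ $20.95 + 45 @ $22.70 + 179 @ $23.60 + 187 @ $26.80 = $13,253.35
Ending inventory: 199 @ $26.80 + 314 @ $21.45 = $12,068.50

COGS = $13,253.35; ending inventory = $12,068.50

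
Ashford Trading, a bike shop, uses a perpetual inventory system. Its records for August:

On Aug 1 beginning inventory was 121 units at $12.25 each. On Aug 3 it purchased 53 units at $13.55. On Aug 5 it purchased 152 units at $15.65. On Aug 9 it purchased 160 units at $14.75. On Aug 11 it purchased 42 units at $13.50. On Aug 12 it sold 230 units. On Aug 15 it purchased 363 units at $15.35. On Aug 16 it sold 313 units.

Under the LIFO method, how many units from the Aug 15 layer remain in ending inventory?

50

Aug 12, 230 sold [LIFO — newest first]: 42 @ $13.50 + 160 @ $14.75 + 28 @ $15.65 = $3,365.20
Aug 16, 313 sold [LIFO — newest first]: 313 @ $15.35 = $4,804.55
Total COGS = $3,365.20 + $4,804.55 = $8,169.75
Ending inventory: 121 @ $12.25 + 53 @ $13.55 + 124 @ $15.65 + 50 @ $15.35 = $4,908.50
Check: goods available $13,078.25 = COGS $8,169.75 + ending $4,908.50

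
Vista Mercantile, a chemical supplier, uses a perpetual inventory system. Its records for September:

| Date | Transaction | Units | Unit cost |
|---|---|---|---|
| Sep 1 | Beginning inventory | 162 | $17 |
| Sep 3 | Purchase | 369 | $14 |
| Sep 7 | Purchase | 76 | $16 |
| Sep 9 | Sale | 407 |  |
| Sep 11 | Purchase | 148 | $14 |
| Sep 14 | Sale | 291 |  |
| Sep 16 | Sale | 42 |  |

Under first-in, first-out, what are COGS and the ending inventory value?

COGS = $10,998; ending inventory = $210

Sep 9, 407 sold [FIFO — oldest first]: 162 @ $17 + 245 @ $14 = $6,184
Sep 14, 291 sold [FIFO — oldest first]: 124 @ $14 + 76 @ $16 + 91 @ $14 = $4,226
Sep 16, 42 sold [FIFO — oldest first]: 42 @ $14 = $588
Total COGS = $6,184 + $4,226 + $588 = $10,998
Ending inventory: 15 @ $14 = $210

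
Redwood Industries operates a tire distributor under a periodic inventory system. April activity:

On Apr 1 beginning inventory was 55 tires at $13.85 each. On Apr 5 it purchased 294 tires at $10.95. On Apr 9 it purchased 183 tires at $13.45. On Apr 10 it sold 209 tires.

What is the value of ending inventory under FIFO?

Ending inventory = $3,994.35

Apr 10, 209 sold [FIFO — oldest first]: 55 @ $13.85 + 154 @ $10.95 = $2,448.05
Ending inventory: 140 @ $10.95 + 183 @ $13.45 = $3,994.35
Check: goods available $6,442.40 = COGS $2,448.05 + ending $3,994.35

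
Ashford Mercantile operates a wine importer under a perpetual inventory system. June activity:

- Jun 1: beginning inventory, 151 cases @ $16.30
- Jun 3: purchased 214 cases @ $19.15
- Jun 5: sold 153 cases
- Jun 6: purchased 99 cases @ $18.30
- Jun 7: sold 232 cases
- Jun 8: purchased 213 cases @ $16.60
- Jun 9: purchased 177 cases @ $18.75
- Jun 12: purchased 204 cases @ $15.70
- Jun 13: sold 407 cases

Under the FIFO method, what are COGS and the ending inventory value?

Jun 5, 153 sold [FIFO — oldest first]: 151 @ $16.30 + 2 @ $19.15 = $2,499.60
Jun 7, 232 sold [FIFO — oldest first]: 212 @ $19.15 + 20 @ $18.30 = $4,425.80
Jun 13, 407 sold [FIFO — oldest first]: 79 @ $18.30 + 213 @ $16.60 + 115 @ $18.75 = $7,137.75
Total COGS = $2,499.60 + $4,425.80 + $7,137.75 = $14,063.15
Ending inventory: 62 @ $18.75 + 204 @ $15.70 = $4,365.30

COGS = $14,063.15; ending inventory = $4,365.30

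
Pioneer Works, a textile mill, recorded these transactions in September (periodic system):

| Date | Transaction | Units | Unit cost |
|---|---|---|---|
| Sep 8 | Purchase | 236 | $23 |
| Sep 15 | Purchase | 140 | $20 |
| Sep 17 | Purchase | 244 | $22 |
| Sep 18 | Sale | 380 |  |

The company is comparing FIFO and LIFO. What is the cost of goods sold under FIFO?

COGS = $8,316

FIFO COGS: 236 @ $23 + 140 @ $20 + 4 @ $22 = $8,316
LIFO COGS: 244 @ $22 + 136 @ $20 = $8,088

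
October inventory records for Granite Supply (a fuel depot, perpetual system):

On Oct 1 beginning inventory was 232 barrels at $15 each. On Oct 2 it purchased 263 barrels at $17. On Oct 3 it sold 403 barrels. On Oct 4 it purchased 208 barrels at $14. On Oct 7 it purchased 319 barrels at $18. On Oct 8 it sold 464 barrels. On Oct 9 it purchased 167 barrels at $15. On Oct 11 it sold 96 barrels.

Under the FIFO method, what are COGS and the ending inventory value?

Oct 3, 403 sold [FIFO — oldest first]: 232 @ $15 + 171 @ $17 = $6,387
Oct 8, 464 sold [FIFO — oldest first]: 92 @ $17 + 208 @ $14 + 164 @ $18 = $7,428
Oct 11, 96 sold [FIFO — oldest first]: 96 @ $18 = $1,728
Total COGS = $6,387 + $7,428 + $1,728 = $15,543
Ending inventory: 59 @ $18 + 167 @ $15 = $3,567

COGS = $15,543; ending inventory = $3,567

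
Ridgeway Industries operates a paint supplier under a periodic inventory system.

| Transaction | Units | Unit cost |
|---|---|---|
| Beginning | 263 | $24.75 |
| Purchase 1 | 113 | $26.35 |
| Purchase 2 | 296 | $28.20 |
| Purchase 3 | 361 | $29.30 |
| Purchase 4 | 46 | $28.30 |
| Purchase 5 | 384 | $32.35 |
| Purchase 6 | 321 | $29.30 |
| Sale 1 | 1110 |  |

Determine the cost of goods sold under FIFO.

Sale 1 (1110) [FIFO — oldest first]: 263 @ $24.75 + 113 @ $26.35 + 296 @ $28.20 + 361 @ $29.30 + 46 @ $28.30 + 31 @ $32.35 = $30,715.95
Ending inventory: 353 @ $32.35 + 321 @ $29.30 = $20,824.85

COGS = $30,715.95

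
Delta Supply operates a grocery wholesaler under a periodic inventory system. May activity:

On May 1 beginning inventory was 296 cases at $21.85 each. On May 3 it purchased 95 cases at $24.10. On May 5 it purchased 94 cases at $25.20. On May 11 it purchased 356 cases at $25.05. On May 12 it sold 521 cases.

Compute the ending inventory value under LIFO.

Ending inventory = $7,046.00

May 12, 521 sold [LIFO — newest first]: 356 @ $25.05 + 94 @ $25.20 + 71 @ $24.10 = $12,997.70
Ending inventory: 296 @ $21.85 + 24 @ $24.10 = $7,046.00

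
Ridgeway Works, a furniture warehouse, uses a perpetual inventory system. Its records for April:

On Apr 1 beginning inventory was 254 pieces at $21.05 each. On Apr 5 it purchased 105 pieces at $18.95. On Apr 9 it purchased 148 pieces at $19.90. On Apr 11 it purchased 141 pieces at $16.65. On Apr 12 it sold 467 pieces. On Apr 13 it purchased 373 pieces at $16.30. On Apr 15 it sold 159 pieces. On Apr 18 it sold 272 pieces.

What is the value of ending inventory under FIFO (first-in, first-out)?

Ending inventory = $2,004.90

Apr 12, 467 sold [FIFO — oldest first]: 254 @ $21.05 + 105 @ $18.95 + 108 @ $19.90 = $9,485.65
Apr 15, 159 sold [FIFO — oldest first]: 40 @ $19.90 + 119 @ $16.65 = $2,777.35
Apr 18, 272 sold [FIFO — oldest first]: 22 @ $16.65 + 250 @ $16.30 = $4,441.30
Total COGS = $9,485.65 + $2,777.35 + $4,441.30 = $16,704.30
Ending inventory: 123 @ $16.30 = $2,004.90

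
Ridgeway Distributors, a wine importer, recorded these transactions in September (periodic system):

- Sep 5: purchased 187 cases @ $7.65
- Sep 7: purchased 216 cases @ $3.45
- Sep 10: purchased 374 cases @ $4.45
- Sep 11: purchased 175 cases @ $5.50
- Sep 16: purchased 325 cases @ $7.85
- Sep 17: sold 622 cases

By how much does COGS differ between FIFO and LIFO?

FIFO COGS: 187 @ $7.65 + 216 @ $3.45 + 219 @ $4.45 = $3,150.30
LIFO COGS: 325 @ $7.85 + 175 @ $5.50 + 122 @ $4.45 = $4,056.65
Difference = |$3,150.30 − $4,056.65| = $906.35

$906.35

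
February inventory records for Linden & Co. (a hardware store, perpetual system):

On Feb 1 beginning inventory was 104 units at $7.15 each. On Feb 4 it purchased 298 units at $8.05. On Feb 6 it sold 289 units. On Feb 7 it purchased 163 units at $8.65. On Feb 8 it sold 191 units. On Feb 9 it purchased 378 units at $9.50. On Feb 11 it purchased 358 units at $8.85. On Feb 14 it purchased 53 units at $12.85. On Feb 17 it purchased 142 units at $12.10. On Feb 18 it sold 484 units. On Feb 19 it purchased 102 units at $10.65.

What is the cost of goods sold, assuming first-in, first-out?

Feb 6, 289 sold [FIFO — oldest first]: 104 @ $7.15 + 185 @ $8.05 = $2,232.85
Feb 8, 191 sold [FIFO — oldest first]: 113 @ $8.05 + 78 @ $8.65 = $1,584.35
Feb 18, 484 sold [FIFO — oldest first]: 85 @ $8.65 + 378 @ $9.50 + 21 @ $8.85 = $4,512.10
Total COGS = $2,232.85 + $1,584.35 + $4,512.10 = $8,329.30
Ending inventory: 337 @ $8.85 + 53 @ $12.85 + 142 @ $12.10 + 102 @ $10.65 = $6,468.00

COGS = $8,329.30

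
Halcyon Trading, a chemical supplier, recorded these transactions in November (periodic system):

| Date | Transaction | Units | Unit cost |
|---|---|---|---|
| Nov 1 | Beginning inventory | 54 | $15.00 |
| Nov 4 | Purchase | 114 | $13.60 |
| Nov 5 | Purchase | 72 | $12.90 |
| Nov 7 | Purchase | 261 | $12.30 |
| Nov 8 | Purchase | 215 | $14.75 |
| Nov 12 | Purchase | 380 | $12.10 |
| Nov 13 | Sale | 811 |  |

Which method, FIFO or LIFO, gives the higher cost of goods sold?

FIFO COGS: 54 @ $15.00 + 114 @ $13.60 + 72 @ $12.90 + 261 @ $12.30 + 215 @ $14.75 + 95 @ $12.10 = $10,820.25
LIFO COGS: 380 @ $12.10 + 215 @ $14.75 + 216 @ $12.30 = $10,426.05

FIFO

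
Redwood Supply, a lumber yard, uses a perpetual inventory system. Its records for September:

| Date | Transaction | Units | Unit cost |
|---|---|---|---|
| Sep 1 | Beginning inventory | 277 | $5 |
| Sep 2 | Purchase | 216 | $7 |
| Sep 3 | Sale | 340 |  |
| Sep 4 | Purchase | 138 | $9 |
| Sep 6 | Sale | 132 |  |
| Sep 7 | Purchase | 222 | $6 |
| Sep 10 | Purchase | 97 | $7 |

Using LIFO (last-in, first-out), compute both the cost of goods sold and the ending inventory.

COGS = $3,320; ending inventory = $2,830

Sep 3, 340 sold [LIFO — newest first]: 216 @ $7 + 124 @ $5 = $2,132
Sep 6, 132 sold [LIFO — newest first]: 132 @ $9 = $1,188
Total COGS = $2,132 + $1,188 = $3,320
Ending inventory: 153 @ $5 + 6 @ $9 + 222 @ $6 + 97 @ $7 = $2,830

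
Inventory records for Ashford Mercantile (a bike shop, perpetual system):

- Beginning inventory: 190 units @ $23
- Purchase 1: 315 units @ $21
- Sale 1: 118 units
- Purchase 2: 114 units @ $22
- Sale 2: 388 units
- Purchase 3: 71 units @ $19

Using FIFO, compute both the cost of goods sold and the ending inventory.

Sale 1 (118) [FIFO — oldest first]: 118 @ $23 = $2,714
Sale 2 (388) [FIFO — oldest first]: 72 @ $23 + 315 @ $21 + 1 @ $22 = $8,293
Total COGS = $2,714 + $8,293 = $11,007
Ending inventory: 113 @ $22 + 71 @ $19 = $3,835

COGS = $11,007; ending inventory = $3,835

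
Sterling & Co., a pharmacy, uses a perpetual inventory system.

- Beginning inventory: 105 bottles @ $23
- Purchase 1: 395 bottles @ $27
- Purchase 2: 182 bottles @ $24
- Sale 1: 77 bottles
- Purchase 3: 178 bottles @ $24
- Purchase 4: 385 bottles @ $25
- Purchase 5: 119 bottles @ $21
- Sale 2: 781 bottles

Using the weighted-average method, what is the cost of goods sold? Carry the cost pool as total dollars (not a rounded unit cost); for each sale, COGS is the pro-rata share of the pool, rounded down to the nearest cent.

After Beginning: 105 on hand, pool $2,415.00 (≈ $23.0000 each)
After Purchase 1: 500 on hand, pool $13,080.00 (≈ $26.1600 each)
After Purchase 2: 682 on hand, pool $17,448.00 (≈ $25.5836 each)
Sale 1, sell 77: 77/682 × $17,448.00 → $1,969.93
After Purchase 3: 783 on hand, pool $19,750.07 (≈ $25.2236 each)
After Purchase 4: 1168 on hand, pool $29,375.07 (≈ $25.1499 each)
After Purchase 5: 1287 on hand, pool $31,874.07 (≈ $24.7662 each)
Sale 2, sell 781: 781/1287 × $31,874.07 → $19,342.38
Total COGS = $1,969.93 + $19,342.38 = $21,312.31
Ending inventory (cost pool remaining) = $12,531.69
Check: goods available $33,844.00 = COGS $21,312.31 + ending $12,531.69

COGS = $21,312.31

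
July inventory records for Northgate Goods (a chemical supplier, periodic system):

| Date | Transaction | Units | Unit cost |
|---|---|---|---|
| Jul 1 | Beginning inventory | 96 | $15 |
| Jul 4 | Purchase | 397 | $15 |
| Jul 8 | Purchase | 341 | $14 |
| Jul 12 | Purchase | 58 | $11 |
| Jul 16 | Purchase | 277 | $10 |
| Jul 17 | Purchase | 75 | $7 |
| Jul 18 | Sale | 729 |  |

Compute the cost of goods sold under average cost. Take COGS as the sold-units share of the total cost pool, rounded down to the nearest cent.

Jul 18, sell 729: 729/1244 × $16,102.00 → $9,435.97
Ending inventory (cost pool remaining) = $6,666.03
Check: goods available $16,102.00 = COGS $9,435.97 + ending $6,666.03

COGS = $9,435.97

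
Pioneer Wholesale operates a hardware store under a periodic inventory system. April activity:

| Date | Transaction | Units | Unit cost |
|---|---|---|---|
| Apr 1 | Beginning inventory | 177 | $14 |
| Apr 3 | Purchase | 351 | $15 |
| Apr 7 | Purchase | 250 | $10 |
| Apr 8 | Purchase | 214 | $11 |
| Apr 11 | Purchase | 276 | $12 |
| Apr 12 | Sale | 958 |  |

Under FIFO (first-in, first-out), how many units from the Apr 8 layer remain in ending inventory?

Apr 12, 958 sold [FIFO — oldest first]: 177 @ $14 + 351 @ $15 + 250 @ $10 + 180 @ $11 = $12,223
Ending inventory: 34 @ $11 + 276 @ $12 = $3,686

34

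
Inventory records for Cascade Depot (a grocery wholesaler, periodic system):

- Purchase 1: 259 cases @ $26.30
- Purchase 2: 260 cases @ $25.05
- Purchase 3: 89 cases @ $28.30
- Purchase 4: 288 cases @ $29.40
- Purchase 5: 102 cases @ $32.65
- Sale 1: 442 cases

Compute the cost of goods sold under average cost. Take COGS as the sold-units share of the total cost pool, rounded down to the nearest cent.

Sale 1, sell 442: 442/998 × $27,640.90 → $12,241.76
Ending inventory (cost pool remaining) = $15,399.14

COGS = $12,241.76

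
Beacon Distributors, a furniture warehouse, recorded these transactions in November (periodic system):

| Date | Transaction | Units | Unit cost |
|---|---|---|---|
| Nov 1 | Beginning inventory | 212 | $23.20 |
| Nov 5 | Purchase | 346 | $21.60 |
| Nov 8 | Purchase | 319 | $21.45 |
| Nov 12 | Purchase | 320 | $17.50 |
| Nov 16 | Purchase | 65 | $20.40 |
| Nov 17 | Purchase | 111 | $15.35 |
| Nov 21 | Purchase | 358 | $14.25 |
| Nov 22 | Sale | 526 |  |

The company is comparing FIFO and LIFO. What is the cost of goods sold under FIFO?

FIFO COGS: 212 @ $23.20 + 314 @ $21.60 = $11,700.80
LIFO COGS: 358 @ $14.25 + 111 @ $15.35 + 57 @ $20.40 = $7,968.15

COGS = $11,700.80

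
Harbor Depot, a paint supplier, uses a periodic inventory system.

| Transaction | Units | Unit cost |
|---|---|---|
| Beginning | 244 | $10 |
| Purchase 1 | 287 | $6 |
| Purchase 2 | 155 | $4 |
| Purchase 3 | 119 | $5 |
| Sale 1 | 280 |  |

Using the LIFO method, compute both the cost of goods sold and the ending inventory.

Sale 1 (280) [LIFO — newest first]: 119 @ $5 + 155 @ $4 + 6 @ $6 = $1,251
Ending inventory: 244 @ $10 + 281 @ $6 = $4,126

COGS = $1,251; ending inventory = $4,126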